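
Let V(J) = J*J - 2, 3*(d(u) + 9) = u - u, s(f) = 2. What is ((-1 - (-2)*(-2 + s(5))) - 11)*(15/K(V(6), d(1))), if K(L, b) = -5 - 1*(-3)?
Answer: 90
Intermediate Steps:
d(u) = -9 (d(u) = -9 + (u - u)/3 = -9 + (⅓)*0 = -9 + 0 = -9)
V(J) = -2 + J² (V(J) = J² - 2 = -2 + J²)
K(L, b) = -2 (K(L, b) = -5 + 3 = -2)
((-1 - (-2)*(-2 + s(5))) - 11)*(15/K(V(6), d(1))) = ((-1 - (-2)*(-2 + 2)) - 11)*(15/(-2)) = ((-1 - (-2)*0) - 11)*(15*(-½)) = ((-1 - 1*0) - 11)*(-15/2) = ((-1 + 0) - 11)*(-15/2) = (-1 - 11)*(-15/2) = -12*(-15/2) = 90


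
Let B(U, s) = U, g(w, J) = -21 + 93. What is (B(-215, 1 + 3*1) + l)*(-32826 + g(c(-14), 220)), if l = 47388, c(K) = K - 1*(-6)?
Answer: -1545104442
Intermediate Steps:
c(K) = 6 + K (c(K) = K + 6 = 6 + K)
g(w, J) = 72
(B(-215, 1 + 3*1) + l)*(-32826 + g(c(-14), 220)) = (-215 + 47388)*(-32826 + 72) = 47173*(-32754) = -1545104442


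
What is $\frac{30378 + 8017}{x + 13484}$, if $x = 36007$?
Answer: $\frac{38395}{49491} \approx 0.7758$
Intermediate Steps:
$\frac{30378 + 8017}{x + 13484} = \frac{30378 + 8017}{36007 + 13484} = \frac{38395}{49491}$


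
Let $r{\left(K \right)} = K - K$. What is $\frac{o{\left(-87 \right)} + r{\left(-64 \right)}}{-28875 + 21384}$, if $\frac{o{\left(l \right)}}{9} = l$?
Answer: $\frac{261}{2497} \approx 0.10453$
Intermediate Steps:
$o{\left(l \right)} = 9 l$
$r{\left(K \right)} = 0$
$\frac{o{\left(-87 \right)} + r{\left(-64 \right)}}{-28875 + 21384} = \frac{9 \left(-87\right) + 0}{-28875 + 21384} = \frac{-783 + 0}{-7491} = \left(-783\right) \left(- \frac{1}{7491}\right) = \frac{261}{2497}$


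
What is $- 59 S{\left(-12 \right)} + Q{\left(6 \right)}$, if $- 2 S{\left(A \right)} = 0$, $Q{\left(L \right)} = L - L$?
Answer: $0$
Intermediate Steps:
$Q{\left(L \right)} = 0$
$S{\left(A \right)} = 0$ ($S{\left(A \right)} = \left(- \frac{1}{2}\right) 0 = 0$)
$- 59 S{\left(-12 \right)} + Q{\left(6 \right)} = \left(-59\right) 0 + 0 = 0 + 0 = 0$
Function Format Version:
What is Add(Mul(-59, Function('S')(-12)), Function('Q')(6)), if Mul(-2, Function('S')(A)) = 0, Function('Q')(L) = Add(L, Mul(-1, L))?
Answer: 0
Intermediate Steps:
Function('Q')(L) = 0
Function('S')(A) = 0 (Function('S')(A) = Mul(Rational(-1, 2), 0) = 0)
Add(Mul(-59, Function('S')(-12)), Function('Q')(6)) = Add(Mul(-59, 0), 0) = Add(0, 0) = 0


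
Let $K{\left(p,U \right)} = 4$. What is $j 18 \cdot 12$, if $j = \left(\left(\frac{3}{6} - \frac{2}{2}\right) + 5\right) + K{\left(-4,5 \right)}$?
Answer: $1836$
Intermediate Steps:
$j = \frac{17}{2}$ ($j = \left(\left(\frac{3}{6} - \frac{2}{2}\right) + 5\right) + 4 = \left(\left(3 \cdot \frac{1}{6} - 1\right) + 5\right) + 4 = \left(\left(\frac{1}{2} - 1\right) + 5\right) + 4 = \left(- \frac{1}{2} + 5\right) + 4 = \frac{9}{2} + 4 = \frac{17}{2} \approx 8.5$)
$j 18 \cdot 12 = \frac{17}{2} \cdot 18 \cdot 12 = 153 \cdot 12 = 1836$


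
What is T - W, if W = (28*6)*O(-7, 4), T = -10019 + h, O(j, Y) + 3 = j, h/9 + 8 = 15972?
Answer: 135337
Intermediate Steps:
h = 143676 (h = -72 + 9*15972 = -72 + 143748 = 143676)
O(j, Y) = -3 + j
T = 133657 (T = -10019 + 143676 = 133657)
W = -1680 (W = (28*6)*(-3 - 7) = 168*(-10) = -1680)
T - W = 133657 - 1*(-1680) = 133657 + 1680 = 135337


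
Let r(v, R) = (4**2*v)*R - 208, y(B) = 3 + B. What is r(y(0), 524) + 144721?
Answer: 169665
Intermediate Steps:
r(v, R) = -208 + 16*R*v (r(v, R) = (16*v)*R - 208 = 16*R*v - 208 = -208 + 16*R*v)
r(y(0), 524) + 144721 = (-208 + 16*524*(3 + 0)) + 144721 = (-208 + 16*524*3) + 144721 = (-208 + 25152) + 144721 = 24944 + 144721 = 169665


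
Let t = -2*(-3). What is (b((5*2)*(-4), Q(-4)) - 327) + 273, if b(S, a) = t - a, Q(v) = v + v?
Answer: -40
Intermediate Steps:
Q(v) = 2*v
t = 6
b(S, a) = 6 - a
(b((5*2)*(-4), Q(-4)) - 327) + 273 = ((6 - 2*(-4)) - 327) + 273 = ((6 - 1*(-8)) - 327) + 273 = ((6 + 8) - 327) + 273 = (14 - 327) + 273 = -313 + 273 = -40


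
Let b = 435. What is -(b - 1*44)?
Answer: -391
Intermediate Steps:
-(b - 1*44) = -(435 - 1*44) = -(435 - 44) = -1*391 = -391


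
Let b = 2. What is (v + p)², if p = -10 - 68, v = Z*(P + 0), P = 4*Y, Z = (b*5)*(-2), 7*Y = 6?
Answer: 1052676/49 ≈ 21483.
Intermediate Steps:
Y = 6/7 (Y = (⅐)*6 = 6/7 ≈ 0.85714)
Z = -20 (Z = (2*5)*(-2) = 10*(-2) = -20)
P = 24/7 (P = 4*(6/7) = 24/7 ≈ 3.4286)
v = -480/7 (v = -20*(24/7 + 0) = -20*24/7 = -480/7 ≈ -68.571)
p = -78
(v + p)² = (-480/7 - 78)² = (-1026/7)² = 1052676/49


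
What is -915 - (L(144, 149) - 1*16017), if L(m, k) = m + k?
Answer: 14809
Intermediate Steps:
L(m, k) = k + m
-915 - (L(144, 149) - 1*16017) = -915 - ((149 + 144) - 1*16017) = -915 - (293 - 16017) = -915 - 1*(-15724) = -915 + 15724 = 14809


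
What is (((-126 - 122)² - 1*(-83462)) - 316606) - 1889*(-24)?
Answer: -126304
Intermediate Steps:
(((-126 - 122)² - 1*(-83462)) - 316606) - 1889*(-24) = (((-248)² + 83462) - 316606) + 45336 = ((61504 + 83462) - 316606) + 45336 = (144966 - 316606) + 45336 = -171640 + 45336 = -126304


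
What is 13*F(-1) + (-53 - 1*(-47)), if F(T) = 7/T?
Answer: -97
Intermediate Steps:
13*F(-1) + (-53 - 1*(-47)) = 13*(7/(-1)) + (-53 - 1*(-47)) = 13*(7*(-1)) + (-53 + 47) = 13*(-7) - 6 = -91 - 6 = -97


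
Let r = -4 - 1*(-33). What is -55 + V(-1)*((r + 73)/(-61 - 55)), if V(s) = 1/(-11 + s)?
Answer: -12743/232 ≈ -54.927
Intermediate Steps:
r = 29 (r = -4 + 33 = 29)
-55 + V(-1)*((r + 73)/(-61 - 55)) = -55 + ((29 + 73)/(-61 - 55))/(-11 - 1) = -55 + (102/(-116))/(-12) = -55 - 17*(-1)/(2*116) = -55 - 1/12*(-51/58) = -55 + 17/232 = -12743/232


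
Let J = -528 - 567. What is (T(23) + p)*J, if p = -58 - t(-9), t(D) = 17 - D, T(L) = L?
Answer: 66795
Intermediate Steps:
J = -1095
p = -84 (p = -58 - (17 - 1*(-9)) = -58 - (17 + 9) = -58 - 1*26 = -58 - 26 = -84)
(T(23) + p)*J = (23 - 84)*(-1095) = -61*(-1095) = 66795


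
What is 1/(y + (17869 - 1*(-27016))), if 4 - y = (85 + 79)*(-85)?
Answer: 1/58829 ≈ 1.6998e-5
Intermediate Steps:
y = 13944 (y = 4 - (85 + 79)*(-85) = 4 - 164*(-85) = 4 - 1*(-13940) = 4 + 13940 = 13944)
1/(y + (17869 - 1*(-27016))) = 1/(13944 + (17869 - 1*(-27016))) = 1/(13944 + (17869 + 27016)) = 1/(13944 + 44885) = 1/58829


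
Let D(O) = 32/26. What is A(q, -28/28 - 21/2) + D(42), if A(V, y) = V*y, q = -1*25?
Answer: 7507/26 ≈ 288.73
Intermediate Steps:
q = -25
D(O) = 16/13 (D(O) = 32*(1/26) = 16/13)
A(q, -28/28 - 21/2) + D(42) = -25*(-28/28 - 21/2) + 16/13 = -25*(-28*1/28 - 21*½) + 16/13 = -25*(-1 - 21/2) + 16/13 = -25*(-23/2) + 16/13 = 575/2 + 16/13 = 7507/26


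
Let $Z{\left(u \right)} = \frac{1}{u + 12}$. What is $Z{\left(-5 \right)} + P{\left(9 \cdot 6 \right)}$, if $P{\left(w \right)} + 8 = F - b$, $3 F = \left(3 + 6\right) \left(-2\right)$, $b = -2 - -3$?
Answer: $- \frac{104}{7} \approx -14.857$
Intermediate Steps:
$b = 1$ ($b = -2 + 3 = 1$)
$F = -6$ ($F = \frac{\left(3 + 6\right) \left(-2\right)}{3} = \frac{9 \left(-2\right)}{3} = \frac{1}{3} \left(-18\right) = -6$)
$Z{\left(u \right)} = \frac{1}{12 + u}$
$P{\left(w \right)} = -15$ ($P{\left(w \right)} = -8 - 7 = -15$)
$Z{\left(-5 \right)} + P{\left(9 \cdot 6 \right)} = \frac{1}{12 - 5} - 15 = \frac{1}{7} - 15 = - \frac{104}{7}$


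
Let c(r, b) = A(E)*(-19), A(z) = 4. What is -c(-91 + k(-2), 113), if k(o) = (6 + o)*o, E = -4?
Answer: 76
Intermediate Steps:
k(o) = o*(6 + o)
c(r, b) = -76 (c(r, b) = 4*(-19) = -76)
-c(-91 + k(-2), 113) = -1*(-76) = 76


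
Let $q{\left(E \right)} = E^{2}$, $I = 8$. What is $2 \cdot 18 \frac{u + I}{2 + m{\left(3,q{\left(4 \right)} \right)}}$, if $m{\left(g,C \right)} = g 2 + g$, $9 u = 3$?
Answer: $\frac{300}{11} \approx 27.273$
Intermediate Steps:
$u = \frac{1}{3}$ ($u = \frac{1}{9} \cdot 3 = \frac{1}{3} \approx 0.33333$)
$m{\left(g,C \right)} = 3 g$ ($m{\left(g,C \right)} = 2 g + g = 3 g$)
$2 \cdot 18 \frac{u + I}{2 + m{\left(3,q{\left(4 \right)} \right)}} = 2 \cdot 18 \frac{\frac{1}{3} + 8}{2 + 3 \cdot 3} = 36 \frac{25}{3 \left(2 + 9\right)} = 36 \frac{25}{3 \cdot 11} = 36 \cdot \frac{25}{3} \cdot \frac{1}{11} = 36 \cdot \frac{25}{33} = \frac{300}{11}$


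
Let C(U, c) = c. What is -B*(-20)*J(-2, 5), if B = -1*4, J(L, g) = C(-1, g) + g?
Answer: -800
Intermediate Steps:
J(L, g) = 2*g (J(L, g) = g + g = 2*g)
B = -4
-B*(-20)*J(-2, 5) = -(-4*(-20))*2*5 = -80*10 = -1*800 = -800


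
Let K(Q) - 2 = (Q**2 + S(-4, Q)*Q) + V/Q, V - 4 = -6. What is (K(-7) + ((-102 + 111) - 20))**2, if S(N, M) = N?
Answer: 228484/49 ≈ 4662.9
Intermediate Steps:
V = -2 (V = 4 - 6 = -2)
K(Q) = 2 + Q**2 - 4*Q - 2/Q (K(Q) = 2 + ((Q**2 - 4*Q) - 2/Q) = 2 + (Q**2 - 4*Q - 2/Q) = 2 + Q**2 - 4*Q - 2/Q)
(K(-7) + ((-102 + 111) - 20))**2 = ((2 + (-7)**2 - 4*(-7) - 2/(-7)) + ((-102 + 111) - 20))**2 = ((2 + 49 + 28 - 2*(-1/7)) + (9 - 20))**2 = ((2 + 49 + 28 + 2/7) - 11)**2 = (555/7 - 11)**2 = (478/7)**2 = 228484/49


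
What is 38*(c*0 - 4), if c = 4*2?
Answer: -152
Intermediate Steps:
c = 8
38*(c*0 - 4) = 38*(8*0 - 4) = 38*(0 - 4) = 38*(-4) = -152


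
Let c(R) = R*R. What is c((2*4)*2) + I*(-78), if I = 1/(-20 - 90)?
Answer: 14119/55 ≈ 256.71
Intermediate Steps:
I = -1/110 (I = 1/(-110) = -1/110 ≈ -0.0090909)
c(R) = R**2
c((2*4)*2) + I*(-78) = ((2*4)*2)**2 - 1/110*(-78) = (8*2)**2 + 39/55 = 16**2 + 39/55 = 256 + 39/55 = 14119/55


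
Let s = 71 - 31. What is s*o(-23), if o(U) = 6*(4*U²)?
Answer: 507840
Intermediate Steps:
s = 40
o(U) = 24*U²
s*o(-23) = 40*(24*(-23)²) = 40*(24*529) = 40*12696 = 507840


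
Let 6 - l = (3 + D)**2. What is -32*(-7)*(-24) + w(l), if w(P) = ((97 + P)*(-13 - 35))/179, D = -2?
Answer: -967200/179 ≈ -5403.4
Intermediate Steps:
l = 5 (l = 6 - (3 - 2)**2 = 6 - 1*1**2 = 6 - 1*1 = 6 - 1 = 5)
w(P) = -4656/179 - 48*P/179 (w(P) = ((97 + P)*(-48))*(1/179) = (-4656 - 48*P)*(1/179) = -4656/179 - 48*P/179)
-32*(-7)*(-24) + w(l) = -32*(-7)*(-24) + (-4656/179 - 48/179*5) = 224*(-24) + (-4656/179 - 240/179) = -5376 - 4896/179 = -967200/179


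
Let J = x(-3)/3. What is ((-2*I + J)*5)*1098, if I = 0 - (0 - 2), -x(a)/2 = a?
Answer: -10980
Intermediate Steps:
x(a) = -2*a
I = 2 (I = 0 - 1*(-2) = 0 + 2 = 2)
J = 2 (J = -2*(-3)/3 = 6*(1/3) = 2)
((-2*I + J)*5)*1098 = ((-2*2 + 2)*5)*1098 = ((-4 + 2)*5)*1098 = -2*5*1098 = -10*1098 = -10980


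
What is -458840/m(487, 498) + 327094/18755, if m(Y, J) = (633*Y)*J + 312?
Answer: 5020662655718/287925390885 ≈ 17.437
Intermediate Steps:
m(Y, J) = 312 + 633*J*Y (m(Y, J) = 633*J*Y + 312 = 312 + 633*J*Y)
-458840/m(487, 498) + 327094/18755 = -458840/(312 + 633*498*487) + 327094/18755 = -458840/(312 + 153518958) + 327094*(1/18755) = -458840/153519270 + 327094/18755 = -458840*1/153519270 + 327094/18755 = -45884/15351927 + 327094/18755 = 5020662655718/287925390885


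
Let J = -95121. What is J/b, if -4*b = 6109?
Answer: 380484/6109 ≈ 62.283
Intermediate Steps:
b = -6109/4 (b = -¼*6109 = -6109/4 ≈ -1527.3)
J/b = -95121/(-6109/4) = -95121*(-4/6109) = 380484/6109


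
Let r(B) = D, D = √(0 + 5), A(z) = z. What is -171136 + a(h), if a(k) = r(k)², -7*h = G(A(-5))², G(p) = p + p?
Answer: -171131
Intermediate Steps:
G(p) = 2*p
D = √5 ≈ 2.2361
r(B) = √5
h = -100/7 (h = -(2*(-5))²/7 = -⅐*(-10)² = -⅐*100 = -100/7 ≈ -14.286)
a(k) = 5 (a(k) = (√5)² = 5)
-171136 + a(h) = -171136 + 5 = -171131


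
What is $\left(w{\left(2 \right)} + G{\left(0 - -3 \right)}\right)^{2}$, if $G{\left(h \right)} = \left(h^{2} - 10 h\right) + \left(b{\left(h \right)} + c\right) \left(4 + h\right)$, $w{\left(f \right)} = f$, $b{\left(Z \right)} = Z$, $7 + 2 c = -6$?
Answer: $\frac{7569}{4} \approx 1892.3$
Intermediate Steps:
$c = - \frac{13}{2}$ ($c = - \frac{7}{2} + \frac{1}{2} \left(-6\right) = - \frac{7}{2} - 3 = - \frac{13}{2} \approx -6.5$)
$G{\left(h \right)} = h^{2} - 10 h + \left(4 + h\right) \left(- \frac{13}{2} + h\right)$ ($G{\left(h \right)} = \left(h^{2} - 10 h\right) + \left(h - \frac{13}{2}\right) \left(4 + h\right) = \left(h^{2} - 10 h\right) + \left(- \frac{13}{2} + h\right) \left(4 + h\right) = \left(h^{2} - 10 h\right) + \left(4 + h\right) \left(- \frac{13}{2} + h\right) = h^{2} - 10 h + \left(4 + h\right) \left(- \frac{13}{2} + h\right)$)
$\left(w{\left(2 \right)} + G{\left(0 - -3 \right)}\right)^{2} = \left(2 - \left(26 - 2 \left(0 - -3\right)^{2} + \frac{25 \left(0 - -3\right)}{2}\right)\right)^{2} = \left(2 - \left(26 - 2 \left(0 + 3\right)^{2} + \frac{25 \left(0 + 3\right)}{2}\right)\right)^{2} = \left(2 - \left(\frac{127}{2} - 18\right)\right)^{2} = \left(2 - \frac{91}{2}\right)^{2} = \left(- \frac{87}{2}\right)^{2} = \frac{7569}{4}$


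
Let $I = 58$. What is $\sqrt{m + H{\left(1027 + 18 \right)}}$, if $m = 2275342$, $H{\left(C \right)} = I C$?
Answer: $4 \sqrt{145997} \approx 1528.4$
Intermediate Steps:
$H{\left(C \right)} = 58 C$
$\sqrt{m + H{\left(1027 + 18 \right)}} = \sqrt{2275342 + 58 \left(1027 + 18\right)} = \sqrt{2275342 + 58 \cdot 1045} = \sqrt{2275342 + 60610} = \sqrt{2335952} = 4 \sqrt{145997}$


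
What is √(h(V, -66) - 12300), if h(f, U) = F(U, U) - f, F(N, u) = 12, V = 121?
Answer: I*√12409 ≈ 111.4*I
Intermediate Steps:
h(f, U) = 12 - f
√(h(V, -66) - 12300) = √((12 - 1*121) - 12300) = √((12 - 121) - 12300) = √(-109 - 12300) = √(-12409) = I*√12409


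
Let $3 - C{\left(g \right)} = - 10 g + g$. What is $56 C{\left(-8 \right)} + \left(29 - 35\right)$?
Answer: $-3870$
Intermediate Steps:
$C{\left(g \right)} = 3 + 9 g$ ($C{\left(g \right)} = 3 - \left(- 10 g + g\right) = 3 - - 9 g = 3 + 9 g$)
$56 C{\left(-8 \right)} + \left(29 - 35\right) = 56 \left(3 + 9 \left(-8\right)\right) + \left(29 - 35\right) = 56 \left(3 - 72\right) - 6 = 56 \left(-69\right) - 6 = -3864 - 6 = -3870$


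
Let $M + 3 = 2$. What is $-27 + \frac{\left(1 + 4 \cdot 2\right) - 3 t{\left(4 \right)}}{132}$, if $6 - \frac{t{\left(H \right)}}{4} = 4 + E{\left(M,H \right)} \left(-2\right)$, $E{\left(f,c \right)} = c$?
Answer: $- \frac{1225}{44} \approx -27.841$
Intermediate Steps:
$M = -1$ ($M = -3 + 2 = -1$)
$t{\left(H \right)} = 8 + 8 H$ ($t{\left(H \right)} = 24 - 4 \left(4 + H \left(-2\right)\right) = 24 - 4 \left(4 - 2 H\right) = 24 + \left(-16 + 8 H\right) = 8 + 8 H$)
$-27 + \frac{\left(1 + 4 \cdot 2\right) - 3 t{\left(4 \right)}}{132} = -27 + \frac{\left(1 + 4 \cdot 2\right) - 3 \left(8 + 8 \cdot 4\right)}{132} = -27 + \left(\left(1 + 8\right) - 3 \left(8 + 32\right)\right) \frac{1}{132} = -27 + \left(9 - 120\right) \frac{1}{132} = -27 - \frac{37}{44} = - \frac{1225}{44}$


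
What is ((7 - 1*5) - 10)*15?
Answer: -120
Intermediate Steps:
((7 - 1*5) - 10)*15 = ((7 - 5) - 10)*15 = (2 - 10)*15 = -8*15 = -120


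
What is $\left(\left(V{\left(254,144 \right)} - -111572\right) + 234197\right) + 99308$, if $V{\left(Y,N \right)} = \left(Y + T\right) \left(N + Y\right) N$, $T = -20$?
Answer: $13856085$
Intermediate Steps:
$V{\left(Y,N \right)} = N \left(-20 + Y\right) \left(N + Y\right)$ ($V{\left(Y,N \right)} = \left(Y - 20\right) \left(N + Y\right) N = \left(-20 + Y\right) \left(N + Y\right) N = N \left(-20 + Y\right) \left(N + Y\right)$)
$\left(\left(V{\left(254,144 \right)} - -111572\right) + 234197\right) + 99308 = \left(\left(144 \left(254^{2} - 2880 - 5080 + 144 \cdot 254\right) - -111572\right) + 234197\right) + 99308 = \left(\left(144 \left(64516 - 2880 - 5080 + 36576\right) + 111572\right) + 234197\right) + 99308 = \left(\left(144 \cdot 93132 + 111572\right) + 234197\right) + 99308 = \left(\left(13411008 + 111572\right) + 234197\right) + 99308 = \left(13522580 + 234197\right) + 99308 = 13756777 + 99308 = 13856085$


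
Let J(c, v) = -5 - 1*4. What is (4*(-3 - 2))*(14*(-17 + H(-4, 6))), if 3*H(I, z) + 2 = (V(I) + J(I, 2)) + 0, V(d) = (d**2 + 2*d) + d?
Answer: 16240/3 ≈ 5413.3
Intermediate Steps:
J(c, v) = -9 (J(c, v) = -5 - 4 = -9)
V(d) = d**2 + 3*d
H(I, z) = -11/3 + I*(3 + I)/3 (H(I, z) = -2/3 + ((I*(3 + I) - 9) + 0)/3 = -2/3 + ((-9 + I*(3 + I)) + 0)/3 = -2/3 + (-9 + I*(3 + I))/3 = -2/3 + (-3 + I*(3 + I)/3) = -11/3 + I*(3 + I)/3)
(4*(-3 - 2))*(14*(-17 + H(-4, 6))) = (4*(-3 - 2))*(14*(-17 + (-11/3 + (1/3)*(-4)*(3 - 4)))) = (4*(-5))*(14*(-17 + (-11/3 + (1/3)*(-4)*(-1)))) = -280*(-17 + (-11/3 + 4/3)) = -280*(-17 - 7/3) = -280*(-58)/3 = -20*(-812/3) = 16240/3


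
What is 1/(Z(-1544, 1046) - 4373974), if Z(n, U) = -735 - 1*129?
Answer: -1/4374838 ≈ -2.2858e-7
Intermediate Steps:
Z(n, U) = -864 (Z(n, U) = -735 - 129 = -864)
1/(Z(-1544, 1046) - 4373974) = 1/(-864 - 4373974) = 1/(-4374838) = -1/4374838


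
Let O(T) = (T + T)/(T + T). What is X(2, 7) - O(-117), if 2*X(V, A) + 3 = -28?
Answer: -33/2 ≈ -16.500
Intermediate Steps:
O(T) = 1 (O(T) = (2*T)/((2*T)) = (2*T)*(1/(2*T)) = 1)
X(V, A) = -31/2 (X(V, A) = -3/2 + (1/2)*(-28) = -3/2 - 14 = -31/2)
X(2, 7) - O(-117) = -31/2 - 1*1 = -31/2 - 1 = -33/2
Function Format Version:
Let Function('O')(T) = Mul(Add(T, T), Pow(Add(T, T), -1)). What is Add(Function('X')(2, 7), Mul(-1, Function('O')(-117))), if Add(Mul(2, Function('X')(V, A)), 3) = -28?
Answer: Rational(-33, 2) ≈ -16.500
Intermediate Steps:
Function('O')(T) = 1 (Function('O')(T) = Mul(Mul(2, T), Pow(Mul(2, T), -1)) = Mul(Mul(2, T), Mul(Rational(1, 2), Pow(T, -1))) = 1)
Function('X')(V, A) = Rational(-31, 2) (Function('X')(V, A) = Add(Rational(-3, 2), Mul(Rational(1, 2), -28)) = Add(Rational(-3, 2), -14) = Rational(-31, 2))
Add(Function('X')(2, 7), Mul(-1, Function('O')(-117))) = Add(Rational(-31, 2), Mul(-1, 1)) = Add(Rational(-31, 2), -1) = Rational(-33, 2)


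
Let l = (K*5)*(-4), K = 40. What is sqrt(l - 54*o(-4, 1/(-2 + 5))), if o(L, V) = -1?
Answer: I*sqrt(746) ≈ 27.313*I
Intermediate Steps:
l = -800 (l = (40*5)*(-4) = 200*(-4) = -800)
sqrt(l - 54*o(-4, 1/(-2 + 5))) = sqrt(-800 - 54*(-1)) = sqrt(-800 + 54) = sqrt(-746) = I*sqrt(746)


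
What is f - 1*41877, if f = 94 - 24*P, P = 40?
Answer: -42743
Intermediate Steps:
f = -866 (f = 94 - 24*40 = 94 - 960 = -866)
f - 1*41877 = -866 - 1*41877 = -866 - 41877 = -42743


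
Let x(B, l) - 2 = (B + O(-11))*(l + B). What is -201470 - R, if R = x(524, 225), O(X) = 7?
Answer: -599191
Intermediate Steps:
x(B, l) = 2 + (7 + B)*(B + l) (x(B, l) = 2 + (B + 7)*(l + B) = 2 + (7 + B)*(B + l))
R = 397721 (R = 2 + 524² + 7*524 + 7*225 + 524*225 = 2 + 274576 + 3668 + 1575 + 117900 = 397721)
-201470 - R = -201470 - 1*397721 = -201470 - 397721 = -599191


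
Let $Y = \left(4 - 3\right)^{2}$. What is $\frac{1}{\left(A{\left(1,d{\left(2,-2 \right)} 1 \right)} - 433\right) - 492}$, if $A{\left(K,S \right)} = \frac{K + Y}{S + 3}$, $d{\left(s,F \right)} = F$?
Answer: $- \frac{1}{923} \approx -0.0010834$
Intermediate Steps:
$Y = 1$ ($Y = 1^{2} = 1$)
$A{\left(K,S \right)} = \frac{1 + K}{3 + S}$ ($A{\left(K,S \right)} = \frac{K + 1}{S + 3} = \frac{1 + K}{3 + S}$)
$\frac{1}{\left(A{\left(1,d{\left(2,-2 \right)} 1 \right)} - 433\right) - 492} = \frac{1}{\left(\frac{1 + 1}{3 - 2} - 433\right) - 492} = \frac{1}{\left(\frac{1}{3 - 2} \cdot 2 - 433\right) - 492} = \frac{1}{\left(1^{-1} \cdot 2 - 433\right) - 492} = \frac{1}{\left(1 \cdot 2 - 433\right) - 492} = \frac{1}{\left(2 - 433\right) - 492} = \frac{1}{-431 - 492} = \frac{1}{-923} = - \frac{1}{923}$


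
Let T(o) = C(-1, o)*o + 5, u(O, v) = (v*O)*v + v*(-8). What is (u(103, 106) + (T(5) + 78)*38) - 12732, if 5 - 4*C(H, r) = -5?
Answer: 1147357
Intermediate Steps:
C(H, r) = 5/2 (C(H, r) = 5/4 - ¼*(-5) = 5/4 + 5/4 = 5/2)
u(O, v) = -8*v + O*v² (u(O, v) = (O*v)*v - 8*v = O*v² - 8*v = -8*v + O*v²)
T(o) = 5 + 5*o/2 (T(o) = 5*o/2 + 5 = 5 + 5*o/2)
(u(103, 106) + (T(5) + 78)*38) - 12732 = (106*(-8 + 103*106) + ((5 + (5/2)*5) + 78)*38) - 12732 = (106*(-8 + 10918) + ((5 + 25/2) + 78)*38) - 12732 = (106*10910 + (35/2 + 78)*38) - 12732 = (1156460 + (191/2)*38) - 12732 = (1156460 + 3629) - 12732 = 1160089 - 12732 = 1147357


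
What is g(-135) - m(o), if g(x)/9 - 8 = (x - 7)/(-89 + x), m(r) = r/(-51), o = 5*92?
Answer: 495373/5712 ≈ 86.725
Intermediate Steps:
o = 460
m(r) = -r/51 (m(r) = r*(-1/51) = -r/51)
g(x) = 72 + 9*(-7 + x)/(-89 + x) (g(x) = 72 + 9*((x - 7)/(-89 + x)) = 72 + 9*((-7 + x)/(-89 + x)) = 72 + 9*(-7 + x)/(-89 + x))
g(-135) - m(o) = 9*(-719 + 9*(-135))/(-89 - 135) - (-1)*460/51 = 9*(-719 - 1215)/(-224) - 1*(-460/51) = 9*(-1/224)*(-1934) + 460/51 = 8703/112 + 460/51 = 495373/5712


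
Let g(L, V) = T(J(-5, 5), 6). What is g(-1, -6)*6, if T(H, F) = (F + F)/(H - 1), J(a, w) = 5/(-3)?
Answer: -27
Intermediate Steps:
J(a, w) = -5/3 (J(a, w) = 5*(-1/3) = -5/3)
T(H, F) = 2*F/(-1 + H) (T(H, F) = (2*F)/(-1 + H) = 2*F/(-1 + H))
g(L, V) = -9/2 (g(L, V) = 2*6/(-1 - 5/3) = 2*6/(-8/3) = 2*6*(-3/8) = -9/2)
g(-1, -6)*6 = -9/2*6 = -27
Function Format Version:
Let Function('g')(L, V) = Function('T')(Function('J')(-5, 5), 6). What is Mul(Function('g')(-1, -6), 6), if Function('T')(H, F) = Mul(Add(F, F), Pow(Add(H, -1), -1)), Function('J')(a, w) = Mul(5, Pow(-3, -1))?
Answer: -27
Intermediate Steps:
Function('J')(a, w) = Rational(-5, 3) (Function('J')(a, w) = Mul(5, Rational(-1, 3)) = Rational(-5, 3))
Function('T')(H, F) = Mul(2, F, Pow(Add(-1, H), -1)) (Function('T')(H, F) = Mul(Mul(2, F), Pow(Add(-1, H), -1)) = Mul(2, F, Pow(Add(-1, H), -1)))
Function('g')(L, V) = Rational(-9, 2) (Function('g')(L, V) = Mul(2, 6, Pow(Add(-1, Rational(-5, 3)), -1)) = Mul(2, 6, Pow(Rational(-8, 3), -1)) = Mul(2, 6, Rational(-3, 8)) = Rational(-9, 2))
Mul(Function('g')(-1, -6), 6) = Mul(Rational(-9, 2), 6) = -27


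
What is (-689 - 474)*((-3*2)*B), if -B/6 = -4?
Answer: 167472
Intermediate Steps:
B = 24 (B = -6*(-4) = 24)
(-689 - 474)*((-3*2)*B) = (-689 - 474)*(-3*2*24) = -(-6978)*24 = -1163*(-144) = 167472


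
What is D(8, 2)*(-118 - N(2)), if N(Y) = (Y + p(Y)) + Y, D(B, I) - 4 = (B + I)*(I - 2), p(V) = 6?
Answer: -512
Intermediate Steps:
D(B, I) = 4 + (-2 + I)*(B + I) (D(B, I) = 4 + (B + I)*(I - 2) = 4 + (B + I)*(-2 + I) = 4 + (-2 + I)*(B + I))
N(Y) = 6 + 2*Y (N(Y) = (Y + 6) + Y = (6 + Y) + Y = 6 + 2*Y)
D(8, 2)*(-118 - N(2)) = (4 + 2² - 2*8 - 2*2 + 8*2)*(-118 - (6 + 2*2)) = (4 + 4 - 16 - 4 + 16)*(-118 - (6 + 4)) = 4*(-118 - 1*10) = 4*(-118 - 10) = 4*(-128) = -512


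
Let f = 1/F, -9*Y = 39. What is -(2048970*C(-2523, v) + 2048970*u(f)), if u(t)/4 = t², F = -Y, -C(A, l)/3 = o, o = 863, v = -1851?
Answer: 896434619850/169 ≈ 5.3043e+9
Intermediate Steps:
Y = -13/3 (Y = -⅑*39 = -13/3 ≈ -4.3333)
C(A, l) = -2589 (C(A, l) = -3*863 = -2589)
F = 13/3 (F = -1*(-13/3) = 13/3 ≈ 4.3333)
f = 3/13 (f = 1/(13/3) = 3/13 ≈ 0.23077)
u(t) = 4*t²
-(2048970*C(-2523, v) + 2048970*u(f)) = -2048970/(1/(-2589 + 4*(3/13)²)) = -2048970/(1/(-2589 + 4*(9/169))) = -2048970/(1/(-2589 + 36/169)) = -2048970/(1/(-437505/169)) = -2048970/(-169/437505) = -2048970*(-437505/169) = 896434619850/169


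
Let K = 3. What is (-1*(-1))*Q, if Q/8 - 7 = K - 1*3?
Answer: 56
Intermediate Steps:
Q = 56 (Q = 56 + 8*(3 - 1*3) = 56 + 8*(3 - 3) = 56 + 8*0 = 56 + 0 = 56)
(-1*(-1))*Q = -1*(-1)*56 = 1*56 = 56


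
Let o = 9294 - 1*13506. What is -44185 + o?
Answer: -48397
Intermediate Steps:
o = -4212 (o = 9294 - 13506 = -4212)
-44185 + o = -44185 - 4212 = -48397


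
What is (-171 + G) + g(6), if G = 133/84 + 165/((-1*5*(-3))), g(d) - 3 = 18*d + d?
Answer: -497/12 ≈ -41.417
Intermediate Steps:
g(d) = 3 + 19*d (g(d) = 3 + (18*d + d) = 3 + 19*d)
G = 151/12 (G = 133*(1/84) + 165/((-5*(-3))) = 19/12 + 165/15 = 19/12 + 165*(1/15) = 19/12 + 11 = 151/12 ≈ 12.583)
(-171 + G) + g(6) = (-171 + 151/12) + (3 + 19*6) = -1901/12 + (3 + 114) = -1901/12 + 117 = -497/12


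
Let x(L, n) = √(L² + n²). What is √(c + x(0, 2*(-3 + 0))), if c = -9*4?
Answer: I*√30 ≈ 5.4772*I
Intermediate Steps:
c = -36
√(c + x(0, 2*(-3 + 0))) = √(-36 + √(0² + (2*(-3 + 0))²)) = √(-36 + √(0 + (2*(-3))²)) = √(-36 + √(0 + (-6)²)) = √(-36 + √(0 + 36)) = √(-36 + √36) = √(-36 + 6) = √(-30) = I*√30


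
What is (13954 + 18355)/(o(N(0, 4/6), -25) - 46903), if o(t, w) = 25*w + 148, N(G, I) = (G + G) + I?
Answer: -32309/47380 ≈ -0.68191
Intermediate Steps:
N(G, I) = I + 2*G (N(G, I) = 2*G + I = I + 2*G)
o(t, w) = 148 + 25*w
(13954 + 18355)/(o(N(0, 4/6), -25) - 46903) = (13954 + 18355)/((148 + 25*(-25)) - 46903) = 32309/((148 - 625) - 46903) = 32309/(-477 - 46903) = 32309/(-47380) = 32309*(-1/47380) = -32309/47380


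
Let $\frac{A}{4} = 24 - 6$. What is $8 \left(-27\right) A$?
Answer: $-15552$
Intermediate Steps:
$A = 72$ ($A = 4 \left(24 - 6\right) = 4 \cdot 18 = 72$)
$8 \left(-27\right) A = 8 \left(-27\right) 72 = \left(-216\right) 72 = -15552$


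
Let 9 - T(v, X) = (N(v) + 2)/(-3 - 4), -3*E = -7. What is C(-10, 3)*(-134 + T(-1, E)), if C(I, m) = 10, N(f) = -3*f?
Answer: -8700/7 ≈ -1242.9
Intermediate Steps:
E = 7/3 (E = -⅓*(-7) = 7/3 ≈ 2.3333)
T(v, X) = 65/7 - 3*v/7 (T(v, X) = 9 - (-3*v + 2)/(-3 - 4) = 9 - (2 - 3*v)/(-7) = 9 - (2 - 3*v)*(-1)/7 = 9 - (-2/7 + 3*v/7) = 9 + (2/7 - 3*v/7) = 65/7 - 3*v/7)
C(-10, 3)*(-134 + T(-1, E)) = 10*(-134 + (65/7 - 3/7*(-1))) = 10*(-134 + (65/7 + 3/7)) = 10*(-134 + 68/7) = 10*(-870/7) = -8700/7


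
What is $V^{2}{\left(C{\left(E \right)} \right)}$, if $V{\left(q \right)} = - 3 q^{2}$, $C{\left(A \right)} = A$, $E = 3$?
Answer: $729$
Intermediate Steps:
$V^{2}{\left(C{\left(E \right)} \right)} = \left(- 3 \cdot 3^{2}\right)^{2} = \left(\left(-3\right) 9\right)^{2} = \left(-27\right)^{2} = 729$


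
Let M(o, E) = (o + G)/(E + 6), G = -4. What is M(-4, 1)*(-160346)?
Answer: 1282768/7 ≈ 1.8325e+5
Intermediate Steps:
M(o, E) = (-4 + o)/(6 + E) (M(o, E) = (o - 4)/(E + 6) = (-4 + o)/(6 + E))
M(-4, 1)*(-160346) = ((-4 - 4)/(6 + 1))*(-160346) = (-8/7)*(-160346) = ((1/7)*(-8))*(-160346) = -8/7*(-160346) = 1282768/7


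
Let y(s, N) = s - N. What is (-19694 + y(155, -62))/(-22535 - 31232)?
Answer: 19477/53767 ≈ 0.36225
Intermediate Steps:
(-19694 + y(155, -62))/(-22535 - 31232) = (-19694 + (155 - 1*(-62)))/(-22535 - 31232) = (-19694 + (155 + 62))/(-53767) = (-19694 + 217)*(-1/53767) = -19477*(-1/53767) = 19477/53767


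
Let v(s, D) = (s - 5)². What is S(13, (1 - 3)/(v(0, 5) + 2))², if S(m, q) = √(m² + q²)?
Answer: 123205/729 ≈ 169.01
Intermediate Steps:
v(s, D) = (-5 + s)²
S(13, (1 - 3)/(v(0, 5) + 2))² = (√(13² + ((1 - 3)/((-5 + 0)² + 2))²))² = (√(169 + (-2/((-5)² + 2))²))² = (√(169 + (-2/(25 + 2))²))² = (√(169 + (-2/27)²))² = (√(169 + 4/729))² = (√(123205/729))² = (√123205/27)² = 123205/729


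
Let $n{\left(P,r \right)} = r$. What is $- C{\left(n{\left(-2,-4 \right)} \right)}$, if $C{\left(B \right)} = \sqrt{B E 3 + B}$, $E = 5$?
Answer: $- 8 i \approx - 8.0 i$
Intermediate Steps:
$C{\left(B \right)} = 4 \sqrt{B}$ ($C{\left(B \right)} = \sqrt{B 5 \cdot 3 + B} = \sqrt{5 B 3 + B} = \sqrt{15 B + B} = \sqrt{16 B} = 4 \sqrt{B}$)
$- C{\left(n{\left(-2,-4 \right)} \right)} = - 4 \sqrt{-4} = - 4 \cdot 2 i = - 8 i$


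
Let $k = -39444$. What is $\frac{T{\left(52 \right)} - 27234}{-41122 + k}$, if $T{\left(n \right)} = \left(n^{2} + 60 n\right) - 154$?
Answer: $\frac{10782}{40283} \approx 0.26766$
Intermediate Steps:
$T{\left(n \right)} = -154 + n^{2} + 60 n$
$\frac{T{\left(52 \right)} - 27234}{-41122 + k} = \frac{\left(-154 + 52^{2} + 60 \cdot 52\right) - 27234}{-41122 - 39444} = \frac{\left(-154 + 2704 + 3120\right) - 27234}{-80566} = \left(5670 - 27234\right) \left(- \frac{1}{80566}\right) = \left(-21564\right) \left(- \frac{1}{80566}\right) = \frac{10782}{40283}$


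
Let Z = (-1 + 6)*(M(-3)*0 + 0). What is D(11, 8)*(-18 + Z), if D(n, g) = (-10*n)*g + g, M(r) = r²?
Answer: 15696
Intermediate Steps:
D(n, g) = g - 10*g*n (D(n, g) = -10*g*n + g = g - 10*g*n)
Z = 0 (Z = (-1 + 6)*((-3)²*0 + 0) = 5*(9*0 + 0) = 5*(0 + 0) = 5*0 = 0)
D(11, 8)*(-18 + Z) = (8*(1 - 10*11))*(-18 + 0) = (8*(1 - 110))*(-18) = (8*(-109))*(-18) = -872*(-18) = 15696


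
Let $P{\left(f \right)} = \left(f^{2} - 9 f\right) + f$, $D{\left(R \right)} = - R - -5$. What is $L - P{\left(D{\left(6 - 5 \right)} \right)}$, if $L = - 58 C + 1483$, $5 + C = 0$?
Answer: $1789$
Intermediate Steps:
$D{\left(R \right)} = 5 - R$ ($D{\left(R \right)} = - R + 5 = 5 - R$)
$C = -5$ ($C = -5 + 0 = -5$)
$P{\left(f \right)} = f^{2} - 8 f$
$L = 1773$ ($L = \left(-58\right) \left(-5\right) + 1483 = 290 + 1483 = 1773$)
$L - P{\left(D{\left(6 - 5 \right)} \right)} = 1773 - \left(5 - \left(6 - 5\right)\right) \left(-8 + \left(5 - \left(6 - 5\right)\right)\right) = 1773 - \left(5 - 1\right) \left(-8 + \left(5 - 1\right)\right) = 1773 - 4 \left(-8 + 4\right) = 1773 - 4 \left(-4\right) = 1773 - -16 = 1773 + 16 = 1789$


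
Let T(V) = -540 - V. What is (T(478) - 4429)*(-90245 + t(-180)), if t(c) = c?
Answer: 492544975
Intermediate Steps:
(T(478) - 4429)*(-90245 + t(-180)) = ((-540 - 1*478) - 4429)*(-90245 - 180) = ((-540 - 478) - 4429)*(-90425) = (-1018 - 4429)*(-90425) = -5447*(-90425) = 492544975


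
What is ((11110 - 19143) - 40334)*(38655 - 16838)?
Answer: -1055222839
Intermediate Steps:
((11110 - 19143) - 40334)*(38655 - 16838) = (-8033 - 40334)*21817 = -48367*21817 = -1055222839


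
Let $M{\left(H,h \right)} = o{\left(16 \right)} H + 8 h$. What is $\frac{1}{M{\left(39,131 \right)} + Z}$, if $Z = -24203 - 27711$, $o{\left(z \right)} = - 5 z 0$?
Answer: $- \frac{1}{50866} \approx -1.9659 \cdot 10^{-5}$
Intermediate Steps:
$o{\left(z \right)} = 0$
$M{\left(H,h \right)} = 8 h$ ($M{\left(H,h \right)} = 0 H + 8 h = 0 + 8 h = 8 h$)
$Z = -51914$ ($Z = -24203 - 27711 = -51914$)
$\frac{1}{M{\left(39,131 \right)} + Z} = \frac{1}{8 \cdot 131 - 51914} = \frac{1}{1048 - 51914} = \frac{1}{-50866} = - \frac{1}{50866}$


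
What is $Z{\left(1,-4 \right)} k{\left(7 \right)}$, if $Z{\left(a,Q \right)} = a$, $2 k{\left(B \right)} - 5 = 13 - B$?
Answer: $\frac{11}{2} \approx 5.5$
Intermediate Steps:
$k{\left(B \right)} = 9 - \frac{B}{2}$ ($k{\left(B \right)} = \frac{5}{2} + \frac{13 - B}{2} = \frac{5}{2} - \left(- \frac{13}{2} + \frac{B}{2}\right) = 9 - \frac{B}{2}$)
$Z{\left(1,-4 \right)} k{\left(7 \right)} = 1 \left(9 - \frac{7}{2}\right) = 1 \cdot \frac{11}{2} = \frac{11}{2}$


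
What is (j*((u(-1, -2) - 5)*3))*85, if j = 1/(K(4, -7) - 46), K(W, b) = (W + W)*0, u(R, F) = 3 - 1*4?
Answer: 765/23 ≈ 33.261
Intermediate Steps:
u(R, F) = -1 (u(R, F) = 3 - 4 = -1)
K(W, b) = 0 (K(W, b) = (2*W)*0 = 0)
j = -1/46 (j = 1/(0 - 46) = 1/(-46) = -1/46 ≈ -0.021739)
(j*((u(-1, -2) - 5)*3))*85 = -(-1 - 5)*3/46*85 = -(-3)*3/23*85 = -1/46*(-18)*85 = (9/23)*85 = 765/23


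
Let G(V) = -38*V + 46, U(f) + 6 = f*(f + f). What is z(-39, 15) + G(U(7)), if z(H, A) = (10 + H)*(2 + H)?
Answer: -2377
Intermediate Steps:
z(H, A) = (2 + H)*(10 + H)
U(f) = -6 + 2*f**2 (U(f) = -6 + f*(f + f) = -6 + f*(2*f) = -6 + 2*f**2)
G(V) = 46 - 38*V
z(-39, 15) + G(U(7)) = (20 + (-39)**2 + 12*(-39)) + (46 - 38*(-6 + 2*7**2)) = (20 + 1521 - 468) + (46 - 38*(-6 + 2*49)) = 1073 + (46 - 38*(-6 + 98)) = 1073 + (46 - 38*92) = 1073 + (46 - 3496) = 1073 - 3450 = -2377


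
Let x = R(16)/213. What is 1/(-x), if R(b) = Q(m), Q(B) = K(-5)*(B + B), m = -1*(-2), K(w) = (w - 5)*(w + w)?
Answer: -213/400 ≈ -0.53250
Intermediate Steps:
K(w) = 2*w*(-5 + w) (K(w) = (-5 + w)*(2*w) = 2*w*(-5 + w))
m = 2
Q(B) = 200*B (Q(B) = (2*(-5)*(-5 - 5))*(B + B) = (2*(-5)*(-10))*(2*B) = 100*(2*B) = 200*B)
R(b) = 400 (R(b) = 200*2 = 400)
x = 400/213 ≈ 1.8779
1/(-x) = 1/(-1*400/213) = 1/(-400/213) = -213/400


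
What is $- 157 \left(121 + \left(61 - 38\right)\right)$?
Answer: $-22608$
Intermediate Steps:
$- 157 \left(121 + \left(61 - 38\right)\right) = - 157 \left(121 + 23\right) = \left(-157\right) 144 = -22608$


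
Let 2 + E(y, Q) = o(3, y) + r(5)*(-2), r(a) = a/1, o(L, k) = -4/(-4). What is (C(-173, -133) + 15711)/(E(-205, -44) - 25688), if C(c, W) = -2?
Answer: -15709/25699 ≈ -0.61127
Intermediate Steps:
o(L, k) = 1 (o(L, k) = -4*(-¼) = 1)
r(a) = a (r(a) = a*1 = a)
E(y, Q) = -11 (E(y, Q) = -2 + (1 + 5*(-2)) = -2 + (1 - 10) = -2 - 9 = -11)
(C(-173, -133) + 15711)/(E(-205, -44) - 25688) = (-2 + 15711)/(-11 - 25688) = 15709/(-25699) = 15709*(-1/25699) = -15709/25699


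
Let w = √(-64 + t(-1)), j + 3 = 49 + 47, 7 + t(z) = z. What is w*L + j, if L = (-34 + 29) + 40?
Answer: 93 + 210*I*√2 ≈ 93.0 + 296.98*I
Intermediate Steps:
t(z) = -7 + z
j = 93 (j = -3 + (49 + 47) = -3 + 96 = 93)
w = 6*I*√2 (w = √(-64 + (-7 - 1)) = √(-64 - 8) = √(-72) = 6*I*√2 ≈ 8.4853*I)
L = 35 (L = -5 + 40 = 35)
w*L + j = (6*I*√2)*35 + 93 = 210*I*√2 + 93 = 93 + 210*I*√2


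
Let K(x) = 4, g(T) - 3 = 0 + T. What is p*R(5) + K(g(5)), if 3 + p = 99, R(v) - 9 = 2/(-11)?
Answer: 9356/11 ≈ 850.54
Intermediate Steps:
R(v) = 97/11 (R(v) = 9 + 2/(-11) = 9 + 2*(-1/11) = 9 - 2/11 = 97/11)
g(T) = 3 + T (g(T) = 3 + (0 + T) = 3 + T)
p = 96 (p = -3 + 99 = 96)
p*R(5) + K(g(5)) = 96*(97/11) + 4 = 9312/11 + 4 = 9356/11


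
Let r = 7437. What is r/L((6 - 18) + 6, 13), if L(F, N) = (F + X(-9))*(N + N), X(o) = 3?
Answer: -2479/26 ≈ -95.346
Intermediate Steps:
L(F, N) = 2*N*(3 + F) (L(F, N) = (F + 3)*(N + N) = (3 + F)*(2*N) = 2*N*(3 + F))
r/L((6 - 18) + 6, 13) = 7437/((2*13*(3 + ((6 - 18) + 6)))) = 7437/((2*13*(3 + (-12 + 6)))) = 7437/((2*13*(3 - 6))) = 7437/((2*13*(-3))) = 7437/(-78) = 7437*(-1/78) = -2479/26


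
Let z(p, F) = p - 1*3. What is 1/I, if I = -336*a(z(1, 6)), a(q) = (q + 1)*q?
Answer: -1/672 ≈ -0.0014881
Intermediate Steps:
z(p, F) = -3 + p (z(p, F) = p - 3 = -3 + p)
a(q) = q*(1 + q) (a(q) = (1 + q)*q = q*(1 + q))
I = -672 (I = -336*(-3 + 1)*(1 + (-3 + 1)) = -(-672)*(1 - 2) = -(-672)*(-1) = -336*2 = -672)
1/I = 1/(-672) = -1/672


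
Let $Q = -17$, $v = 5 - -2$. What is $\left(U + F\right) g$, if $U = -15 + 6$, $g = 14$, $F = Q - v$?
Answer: $-462$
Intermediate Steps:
$v = 7$ ($v = 5 + 2 = 7$)
$F = -24$ ($F = -17 - 7 = -24$)
$U = -9$
$\left(U + F\right) g = \left(-9 - 24\right) 14 = \left(-33\right) 14 = -462$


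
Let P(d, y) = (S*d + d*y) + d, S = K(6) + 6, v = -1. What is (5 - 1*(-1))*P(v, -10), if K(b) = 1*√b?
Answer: 18 - 6*√6 ≈ 3.3031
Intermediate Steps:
K(b) = √b
S = 6 + √6 (S = √6 + 6 = 6 + √6 ≈ 8.4495)
P(d, y) = d + d*y + d*(6 + √6) (P(d, y) = ((6 + √6)*d + d*y) + d = (d*(6 + √6) + d*y) + d = (d*y + d*(6 + √6)) + d = d + d*y + d*(6 + √6))
(5 - 1*(-1))*P(v, -10) = (5 - 1*(-1))*(-(7 - 10 + √6)) = (5 + 1)*(-(-3 + √6)) = 6*(3 - √6) = 18 - 6*√6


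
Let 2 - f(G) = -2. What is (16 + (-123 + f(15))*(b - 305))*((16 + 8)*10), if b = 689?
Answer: -10963200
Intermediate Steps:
f(G) = 4 (f(G) = 2 - 1*(-2) = 2 + 2 = 4)
(16 + (-123 + f(15))*(b - 305))*((16 + 8)*10) = (16 + (-123 + 4)*(689 - 305))*((16 + 8)*10) = (16 - 119*384)*(24*10) = (16 - 45696)*240 = -45680*240 = -10963200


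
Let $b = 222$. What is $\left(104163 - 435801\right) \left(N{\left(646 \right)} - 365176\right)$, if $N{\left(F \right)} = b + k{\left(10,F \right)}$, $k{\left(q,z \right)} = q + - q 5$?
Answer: $121045880172$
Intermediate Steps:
$k{\left(q,z \right)} = - 4 q$ ($k{\left(q,z \right)} = q - 5 q = - 4 q$)
$N{\left(F \right)} = 182$ ($N{\left(F \right)} = 222 - 40 = 182$)
$\left(104163 - 435801\right) \left(N{\left(646 \right)} - 365176\right) = \left(104163 - 435801\right) \left(182 - 365176\right) = \left(-331638\right) \left(-364994\right) = 121045880172$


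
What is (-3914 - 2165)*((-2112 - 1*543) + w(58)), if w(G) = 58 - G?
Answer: 16139745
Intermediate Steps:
(-3914 - 2165)*((-2112 - 1*543) + w(58)) = (-3914 - 2165)*((-2112 - 1*543) + (58 - 1*58)) = -6079*((-2112 - 543) + (58 - 58)) = -6079*(-2655 + 0) = -6079*(-2655) = 16139745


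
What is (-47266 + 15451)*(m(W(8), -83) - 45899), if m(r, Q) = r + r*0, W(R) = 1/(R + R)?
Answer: 23364395145/16 ≈ 1.4603e+9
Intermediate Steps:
W(R) = 1/(2*R)
m(r, Q) = r (m(r, Q) = r + 0 = r)
(-47266 + 15451)*(m(W(8), -83) - 45899) = (-47266 + 15451)*((1/2)/8 - 45899) = -31815*((1/2)*(1/8) - 45899) = -31815*(1/16 - 45899) = -31815*(-734383/16) = 23364395145/16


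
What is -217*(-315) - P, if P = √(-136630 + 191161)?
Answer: 68355 - 3*√6059 ≈ 68122.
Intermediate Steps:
P = 3*√6059 (P = √54531 = 3*√6059 ≈ 233.52)
-217*(-315) - P = -217*(-315) - 3*√6059 = 68355 - 3*√6059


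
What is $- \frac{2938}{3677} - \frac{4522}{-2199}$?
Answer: $\frac{10166732}{8085723} \approx 1.2574$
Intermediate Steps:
$- \frac{2938}{3677} - \frac{4522}{-2199} = \left(-2938\right) \frac{1}{3677} - - \frac{4522}{2199} = - \frac{2938}{3677} + \frac{4522}{2199} = \frac{10166732}{8085723}$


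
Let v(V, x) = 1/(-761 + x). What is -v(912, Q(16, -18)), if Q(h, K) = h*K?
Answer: 1/1049 ≈ 0.00095329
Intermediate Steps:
Q(h, K) = K*h
-v(912, Q(16, -18)) = -1/(-761 - 18*16) = -1/(-761 - 288) = -1/(-1049) = -1*(-1/1049) = 1/1049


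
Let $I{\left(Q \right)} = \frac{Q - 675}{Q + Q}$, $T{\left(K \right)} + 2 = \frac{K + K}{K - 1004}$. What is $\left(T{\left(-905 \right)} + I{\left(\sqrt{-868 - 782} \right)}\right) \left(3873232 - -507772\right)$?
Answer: $- \frac{4615387714}{1909} + \frac{49286295 i \sqrt{66}}{11} \approx -2.4177 \cdot 10^{6} + 3.64 \cdot 10^{7} i$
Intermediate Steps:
$T{\left(K \right)} = -2 + \frac{2 K}{-1004 + K}$ ($T{\left(K \right)} = -2 + \frac{K + K}{K - 1004} = -2 + \frac{2 K}{-1004 + K}$)
$I{\left(Q \right)} = \frac{-675 + Q}{2 Q}$
$\left(T{\left(-905 \right)} + I{\left(\sqrt{-868 - 782} \right)}\right) \left(3873232 - -507772\right) = \left(\frac{2008}{-1004 - 905} + \frac{-675 + \sqrt{-868 - 782}}{2 \sqrt{-868 - 782}}\right) \left(3873232 - -507772\right) = \left(\frac{2008}{-1909} + \frac{-675 + \sqrt{-1650}}{2 \sqrt{-1650}}\right) \left(3873232 + \left(-1735274 + 2243046\right)\right) = \left(2008 \left(- \frac{1}{1909}\right) + \frac{-675 + 5 i \sqrt{66}}{2 \cdot 5 i \sqrt{66}}\right) \left(3873232 + 507772\right) = \left(- \frac{2008}{1909} + \frac{- \frac{i \sqrt{66}}{330} \left(-675 + 5 i \sqrt{66}\right)}{2}\right) 4381004 = \left(- \frac{2008}{1909} - \frac{i \sqrt{66} \left(-675 + 5 i \sqrt{66}\right)}{660}\right) 4381004 = - \frac{8797056032}{1909} - \frac{1095251 i \sqrt{66} \left(-675 + 5 i \sqrt{66}\right)}{165}$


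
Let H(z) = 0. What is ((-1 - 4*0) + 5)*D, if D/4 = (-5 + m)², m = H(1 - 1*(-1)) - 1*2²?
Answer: 1296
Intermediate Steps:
m = -4 (m = 0 - 1*2² = 0 - 1*4 = 0 - 4 = -4)
D = 324 (D = 4*(-5 - 4)² = 4*(-9)² = 4*81 = 324)
((-1 - 4*0) + 5)*D = ((-1 - 4*0) + 5)*324 = ((-1 + 0) + 5)*324 = (-1 + 5)*324 = 4*324 = 1296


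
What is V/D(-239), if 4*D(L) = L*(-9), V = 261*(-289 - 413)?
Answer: -81432/239 ≈ -340.72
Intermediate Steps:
V = -183222 (V = 261*(-702) = -183222)
D(L) = -9*L/4 (D(L) = (L*(-9))/4 = (-9*L)/4 = -9*L/4)
V/D(-239) = -183222/((-9/4*(-239))) = -183222/2151/4 = -183222*4/2151 = -81432/239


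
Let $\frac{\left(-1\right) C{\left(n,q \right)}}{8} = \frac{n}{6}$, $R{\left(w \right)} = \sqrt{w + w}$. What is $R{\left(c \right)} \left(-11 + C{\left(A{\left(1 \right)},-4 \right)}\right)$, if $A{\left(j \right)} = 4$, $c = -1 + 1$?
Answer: $0$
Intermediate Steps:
$c = 0$
$R{\left(w \right)} = \sqrt{2} \sqrt{w}$ ($R{\left(w \right)} = \sqrt{2 w} = \sqrt{2} \sqrt{w}$)
$C{\left(n,q \right)} = - \frac{4 n}{3}$ ($C{\left(n,q \right)} = - 8 \frac{n}{6} = - \frac{4 n}{3}$)
$R{\left(c \right)} \left(-11 + C{\left(A{\left(1 \right)},-4 \right)}\right) = \sqrt{2} \sqrt{0} \left(-11 - \frac{16}{3}\right) = \sqrt{2} \cdot 0 \left(-11 - \frac{16}{3}\right) = 0 \left(- \frac{49}{3}\right) = 0$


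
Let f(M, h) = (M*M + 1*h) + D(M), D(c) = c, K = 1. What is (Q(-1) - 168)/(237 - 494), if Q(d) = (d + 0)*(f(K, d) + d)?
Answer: 168/257 ≈ 0.65370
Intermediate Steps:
f(M, h) = M + h + M² (f(M, h) = (M*M + 1*h) + M = (M² + h) + M = (h + M²) + M = M + h + M²)
Q(d) = d*(2 + 2*d) (Q(d) = (d + 0)*((1 + d + 1²) + d) = d*((1 + d + 1) + d) = d*((2 + d) + d) = d*(2 + 2*d))
(Q(-1) - 168)/(237 - 494) = (2*(-1)*(1 - 1) - 168)/(237 - 494) = (2*(-1)*0 - 168)/(-257) = (0 - 168)*(-1/257) = -168*(-1/257) = 168/257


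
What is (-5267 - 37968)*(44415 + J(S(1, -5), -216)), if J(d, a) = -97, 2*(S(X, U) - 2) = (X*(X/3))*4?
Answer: -1916088730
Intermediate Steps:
S(X, U) = 2 + 2*X**2/3 (S(X, U) = 2 + ((X*(X/3))*4)/2 = 2 + ((X**2/3)*4)/2 = 2 + (4*X**2/3)/2 = 2 + 2*X**2/3)
(-5267 - 37968)*(44415 + J(S(1, -5), -216)) = (-5267 - 37968)*(44415 - 97) = -43235*44318 = -1916088730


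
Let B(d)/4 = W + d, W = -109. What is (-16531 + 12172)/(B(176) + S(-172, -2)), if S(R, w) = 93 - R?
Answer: -4359/533 ≈ -8.1782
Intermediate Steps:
B(d) = -436 + 4*d (B(d) = 4*(-109 + d) = -436 + 4*d)
(-16531 + 12172)/(B(176) + S(-172, -2)) = (-16531 + 12172)/((-436 + 4*176) + (93 - 1*(-172))) = -4359/((-436 + 704) + (93 + 172)) = -4359/(268 + 265) = -4359/533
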